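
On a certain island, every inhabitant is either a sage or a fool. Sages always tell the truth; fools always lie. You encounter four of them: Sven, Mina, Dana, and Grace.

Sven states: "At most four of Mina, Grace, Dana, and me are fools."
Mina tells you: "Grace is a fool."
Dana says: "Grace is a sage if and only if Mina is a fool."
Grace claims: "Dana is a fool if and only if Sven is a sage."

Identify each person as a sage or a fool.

Sven: sage, Mina: sage, Dana: sage, Grace: fool

Regardless of anyone's role, Sven's statement is true, so Sven is a sage.
Consider Mina. Suppose Mina is a fool.
Then no assignment of the remaining roles makes every statement match its speaker's type — contradiction.
So Mina is a sage.
Consider Dana. Suppose Dana is a fool.
Then no assignment of the remaining roles makes every statement match its speaker's type — contradiction.
So Dana is a sage.
With that fixed, Grace's statement is false, so Grace is a fool.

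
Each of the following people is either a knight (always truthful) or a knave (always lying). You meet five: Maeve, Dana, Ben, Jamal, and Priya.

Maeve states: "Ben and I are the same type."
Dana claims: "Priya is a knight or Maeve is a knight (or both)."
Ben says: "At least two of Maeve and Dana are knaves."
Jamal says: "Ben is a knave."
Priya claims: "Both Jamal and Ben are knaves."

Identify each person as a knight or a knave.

Maeve: knave, Dana: knave, Ben: knight, Jamal: knave, Priya: knave

Consider Maeve. Suppose Maeve is a knight.
Then no assignment of the remaining roles makes every statement match its speaker's type — contradiction.
So Maeve is a knave.
Consider Dana. Suppose Dana is a knight.
Then no assignment of the remaining roles makes every statement match its speaker's type — contradiction.
So Dana is a knave.
With that fixed, Ben's statement is true, so Ben is a knight.
With that fixed, Jamal's statement is false, so Jamal is a knave.
With that fixed, Priya's statement is false, so Priya is a knave.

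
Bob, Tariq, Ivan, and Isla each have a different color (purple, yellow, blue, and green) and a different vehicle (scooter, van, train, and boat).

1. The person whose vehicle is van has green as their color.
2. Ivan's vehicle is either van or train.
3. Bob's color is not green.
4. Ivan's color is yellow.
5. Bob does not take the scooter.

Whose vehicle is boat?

Bob

With clues 1–2, Ivan is impossible for the one with vehicle boat.
With clues 1–5, Isla and Tariq are impossible for the one with vehicle boat.
That leaves Bob.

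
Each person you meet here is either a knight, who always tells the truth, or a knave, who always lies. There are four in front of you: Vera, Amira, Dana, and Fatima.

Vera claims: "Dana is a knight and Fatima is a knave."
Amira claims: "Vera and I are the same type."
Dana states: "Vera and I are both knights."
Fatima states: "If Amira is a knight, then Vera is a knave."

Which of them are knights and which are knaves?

Vera: knight, Amira: knight, Dana: knight, Fatima: knave

Consider Vera. Suppose Vera is a knave.
Then whichever role Amira has, Amira's statement has the wrong truth value — contradiction.
So Vera is a knight.
Consider Amira. Suppose Amira is a knave.
Then no assignment of the remaining roles makes every statement match its speaker's type — contradiction.
So Amira is a knight.
With that fixed, Fatima's statement is false, so Fatima is a knave.
Consider Dana. Suppose Dana is a knave.
Then Vera's statement comes out false, contradicting Vera being a knight.
So Dana is a knight.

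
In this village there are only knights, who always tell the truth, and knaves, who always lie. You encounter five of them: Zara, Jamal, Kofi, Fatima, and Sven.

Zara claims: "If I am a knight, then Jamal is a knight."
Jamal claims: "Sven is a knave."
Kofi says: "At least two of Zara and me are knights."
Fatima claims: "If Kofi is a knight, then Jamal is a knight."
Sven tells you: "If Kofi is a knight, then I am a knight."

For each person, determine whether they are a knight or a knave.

Zara: knight, Jamal: knight, Kofi: knight, Fatima: knight, Sven: knave

Consider Zara. Suppose Zara is a knave.
Then Zara's own statement would have to be false, but it can't be — contradiction.
So Zara is a knight.
Consider Jamal. Suppose Jamal is a knave.
Then Zara's statement comes out false, contradicting Zara being a knight.
So Jamal is a knight.
With that fixed, Fatima's statement is true, so Fatima is a knight.
Consider Kofi. Suppose Kofi is a knave.
Then no assignment of the remaining roles makes every statement match its speaker's type — contradiction.
So Kofi is a knight.
Consider Sven. Suppose Sven is a knight.
Then Jamal's statement comes out false, contradicting Jamal being a knight.
So Sven is a knave.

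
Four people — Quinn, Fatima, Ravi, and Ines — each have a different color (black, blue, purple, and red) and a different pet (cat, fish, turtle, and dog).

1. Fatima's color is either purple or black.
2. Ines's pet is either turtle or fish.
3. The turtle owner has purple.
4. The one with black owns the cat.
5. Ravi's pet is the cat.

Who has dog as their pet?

Quinn

With clues 1–2, Ines is impossible for the one with pet dog.
With clues 1–4, Fatima is impossible for the one with pet dog.
With clues 1–5, Ravi is impossible for the one with pet dog.
That leaves Quinn.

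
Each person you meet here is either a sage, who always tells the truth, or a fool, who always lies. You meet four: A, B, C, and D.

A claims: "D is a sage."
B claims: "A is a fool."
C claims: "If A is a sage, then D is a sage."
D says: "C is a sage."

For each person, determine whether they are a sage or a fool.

Consider A. Suppose A is a fool.
Then no assignment of the remaining roles makes every statement match its speaker's type — contradiction.
So A is a sage.
With that fixed, B's statement is false, so B is a fool.
Consider C. Suppose C is a fool.
Then no assignment of the remaining roles makes every statement match its speaker's type — contradiction.
So C is a sage.
With that fixed, D's statement is true, so D is a sage.

A: sage, B: fool, C: sage, D: sage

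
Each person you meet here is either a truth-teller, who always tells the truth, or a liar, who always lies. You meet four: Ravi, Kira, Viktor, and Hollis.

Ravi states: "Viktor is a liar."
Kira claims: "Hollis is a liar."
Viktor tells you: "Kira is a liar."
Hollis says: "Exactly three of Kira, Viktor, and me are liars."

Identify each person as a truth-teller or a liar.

Ravi: truth-teller, Kira: truth-teller, Viktor: liar, Hollis: liar

Consider Ravi. Suppose Ravi is a liar.
Then no assignment of the remaining roles makes every statement match its speaker's type — contradiction.
So Ravi is a truth-teller.
Consider Kira. Suppose Kira is a liar.
Then no assignment of the remaining roles makes every statement match its speaker's type — contradiction.
So Kira is a truth-teller.
With that fixed, Viktor's statement is false, so Viktor is a liar.
With that fixed, Hollis's statement is false, so Hollis is a liar.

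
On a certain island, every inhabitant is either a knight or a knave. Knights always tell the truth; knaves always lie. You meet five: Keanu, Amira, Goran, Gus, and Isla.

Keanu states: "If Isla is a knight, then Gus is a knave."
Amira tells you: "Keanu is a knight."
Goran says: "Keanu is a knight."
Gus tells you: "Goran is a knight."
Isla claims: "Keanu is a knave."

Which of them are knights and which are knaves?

Consider Keanu. Suppose Keanu is a knave.
Then no assignment of the remaining roles makes every statement match its speaker's type — contradiction.
So Keanu is a knight.
With that fixed, Amira's statement is true, so Amira is a knight.
With that fixed, Goran's statement is true, so Goran is a knight.
With that fixed, Gus's statement is true, so Gus is a knight.
With that fixed, Isla's statement is false, so Isla is a knave.

Keanu: knight, Amira: knight, Goran: knight, Gus: knight, Isla: knave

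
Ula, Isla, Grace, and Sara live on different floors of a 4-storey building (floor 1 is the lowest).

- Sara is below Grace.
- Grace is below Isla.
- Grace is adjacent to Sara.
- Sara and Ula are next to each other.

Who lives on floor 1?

With clue 1, Grace is ruled out for floor 1.
With clues 1–2, Isla is ruled out for floor 1.
With clues 1–4, Sara is ruled out for floor 1.
So floor 1 is Ula.

Ula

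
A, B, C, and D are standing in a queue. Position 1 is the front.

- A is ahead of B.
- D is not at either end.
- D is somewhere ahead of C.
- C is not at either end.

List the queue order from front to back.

From clue 1: A is in {1,2,3}.
From clues 1–2: D is in {2,3}.
From clues 1–3: A → position 1.
From clues 1–4: D → position 2, C → position 3, B → position 4.

A, D, C, B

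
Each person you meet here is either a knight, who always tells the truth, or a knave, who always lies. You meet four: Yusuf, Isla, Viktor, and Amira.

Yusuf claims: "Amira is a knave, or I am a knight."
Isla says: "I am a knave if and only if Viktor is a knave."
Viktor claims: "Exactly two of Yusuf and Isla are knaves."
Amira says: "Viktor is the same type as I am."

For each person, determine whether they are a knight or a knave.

Yusuf: knave, Isla: knave, Viktor: knight, Amira: knight

Consider Yusuf. Suppose Yusuf is a knight.
Then no assignment of the remaining roles makes every statement match its speaker's type — contradiction.
So Yusuf is a knave.
Consider Isla. Suppose Isla is a knight.
Then no assignment of the remaining roles makes every statement match its speaker's type — contradiction.
So Isla is a knave.
With that fixed, Viktor's statement is true, so Viktor is a knight.
Consider Amira. Suppose Amira is a knave.
Then Yusuf's statement comes out true, contradicting Yusuf being a knave.
So Amira is a knight.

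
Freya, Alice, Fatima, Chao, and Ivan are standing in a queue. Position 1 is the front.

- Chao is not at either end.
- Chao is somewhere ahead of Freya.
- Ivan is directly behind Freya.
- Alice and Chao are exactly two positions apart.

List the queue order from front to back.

From clue 1: Chao is in {2,3,4}.
From clues 1–2: Freya is in {3,4,5}.
From clues 1–3: Freya is in {3,4}.
From clues 1–4: Alice → position 1, Fatima → position 2, Chao → position 3, Freya → position 4, Ivan → position 5.

Alice, Fatima, Chao, Freya, Ivan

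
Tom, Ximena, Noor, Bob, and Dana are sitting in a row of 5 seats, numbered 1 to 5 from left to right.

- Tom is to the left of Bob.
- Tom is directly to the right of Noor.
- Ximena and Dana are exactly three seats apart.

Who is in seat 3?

Tom

With clues 1–3, Bob, Dana, Noor, and Ximena are ruled out for seat 3.
So seat 3 is Tom.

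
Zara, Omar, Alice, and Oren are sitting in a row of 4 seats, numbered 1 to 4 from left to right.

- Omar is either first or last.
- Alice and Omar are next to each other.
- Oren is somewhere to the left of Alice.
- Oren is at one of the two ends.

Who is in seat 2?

Zara

With clue 1, Omar is ruled out for seat 2.
With clues 1–3, Alice is ruled out for seat 2.
With clues 1–4, Oren is ruled out for seat 2.
So seat 2 is Zara.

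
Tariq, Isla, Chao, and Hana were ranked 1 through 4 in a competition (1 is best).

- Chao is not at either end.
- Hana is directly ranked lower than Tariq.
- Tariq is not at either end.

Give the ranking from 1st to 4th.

Isla, Chao, Tariq, Hana

From clue 1: Chao is in {2,3}.
From clues 1–2: Tariq is in {1,3}.
From clues 1–3: Isla → rank 1, Chao → rank 2, Tariq → rank 3, Hana → rank 4.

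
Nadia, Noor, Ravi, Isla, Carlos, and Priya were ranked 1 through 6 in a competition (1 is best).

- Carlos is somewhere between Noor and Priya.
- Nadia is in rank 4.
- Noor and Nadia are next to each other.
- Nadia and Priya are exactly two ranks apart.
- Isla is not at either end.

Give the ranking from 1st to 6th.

Ravi, Isla, Noor, Nadia, Carlos, Priya

From clue 1: Carlos is in {2,3,4,5}.
From clues 1–2: Nadia → rank 4.
From clues 1–3: Noor is in {3,5}.
From clues 1–5: Ravi → rank 1, Isla → rank 2, Noor → rank 3, Carlos → rank 5, Priya → rank 6.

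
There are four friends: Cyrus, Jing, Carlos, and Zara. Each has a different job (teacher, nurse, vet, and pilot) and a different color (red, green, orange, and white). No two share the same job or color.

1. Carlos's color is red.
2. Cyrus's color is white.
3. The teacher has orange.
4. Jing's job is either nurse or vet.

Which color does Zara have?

orange

Clue 1 rules out red for Zara's color.
With clues 1–2, white is impossible for Zara's color.
With clues 1–4, green is impossible for Zara's color.
That leaves orange.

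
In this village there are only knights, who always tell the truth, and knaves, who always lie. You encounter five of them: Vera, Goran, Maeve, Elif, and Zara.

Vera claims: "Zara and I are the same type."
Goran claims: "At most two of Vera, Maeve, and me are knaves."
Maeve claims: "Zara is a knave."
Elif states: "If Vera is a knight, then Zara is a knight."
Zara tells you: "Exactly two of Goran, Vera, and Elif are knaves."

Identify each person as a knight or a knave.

Vera: knave, Goran: knave, Maeve: knave, Elif: knight, Zara: knight

Consider Vera. Suppose Vera is a knight.
Then no assignment of the remaining roles makes every statement match its speaker's type — contradiction.
So Vera is a knave.
With that fixed, Elif's statement is true, so Elif is a knight.
Consider Goran. Suppose Goran is a knight.
Then no assignment of the remaining roles makes every statement match its speaker's type — contradiction.
So Goran is a knave.
With that fixed, Zara's statement is true, so Zara is a knight.
With that fixed, Maeve's statement is false, so Maeve is a knave.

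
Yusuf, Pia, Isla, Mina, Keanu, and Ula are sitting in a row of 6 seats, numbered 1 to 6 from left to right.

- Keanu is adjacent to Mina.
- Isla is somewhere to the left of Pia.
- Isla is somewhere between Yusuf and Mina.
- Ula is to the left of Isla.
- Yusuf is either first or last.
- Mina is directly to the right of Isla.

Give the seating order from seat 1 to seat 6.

From clues 1–2: Pia is in {2,3,4,5,6}.
From clues 1–3: Isla is in {2,3,4}.
From clues 1–4: Isla is in {3,4}.
From clues 1–5: Yusuf is in {1,6}.
From clues 1–6: Yusuf → seat 1, Ula → seat 2, Isla → seat 3, Mina → seat 4, Keanu → seat 5, Pia → seat 6.

Yusuf, Ula, Isla, Mina, Keanu, Pia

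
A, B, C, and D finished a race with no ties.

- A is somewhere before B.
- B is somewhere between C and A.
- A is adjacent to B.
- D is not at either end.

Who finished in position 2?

B

With clues 1–2, C is ruled out for place 2.
With clues 1–3, D is ruled out for place 2.
With clues 1–4, A is ruled out for place 2.
So place 2 is B.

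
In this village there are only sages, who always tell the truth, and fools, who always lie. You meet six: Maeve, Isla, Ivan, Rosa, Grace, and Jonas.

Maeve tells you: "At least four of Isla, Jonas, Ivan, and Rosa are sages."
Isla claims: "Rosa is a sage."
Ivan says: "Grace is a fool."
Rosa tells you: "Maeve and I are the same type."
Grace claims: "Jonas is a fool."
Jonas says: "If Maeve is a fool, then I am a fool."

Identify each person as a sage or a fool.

Consider Maeve. Suppose Maeve is a fool.
Then whichever role Rosa has, Rosa's statement has the wrong truth value — contradiction.
So Maeve is a sage.
With that fixed, Jonas's statement is true, so Jonas is a sage.
With that fixed, Grace's statement is false, so Grace is a fool.
With that fixed, Ivan's statement is true, so Ivan is a sage.
Consider Isla. Suppose Isla is a fool.
Then Maeve's statement comes out false, contradicting Maeve being a sage.
So Isla is a sage.
Consider Rosa. Suppose Rosa is a fool.
Then Maeve's statement comes out false, contradicting Maeve being a sage.
So Rosa is a sage.

Maeve: sage, Isla: sage, Ivan: sage, Rosa: sage, Grace: fool, Jonas: sage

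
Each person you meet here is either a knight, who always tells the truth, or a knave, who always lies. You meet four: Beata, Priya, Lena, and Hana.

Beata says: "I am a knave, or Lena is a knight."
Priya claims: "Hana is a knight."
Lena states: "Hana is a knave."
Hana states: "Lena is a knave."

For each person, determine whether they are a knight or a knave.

Beata: knight, Priya: knave, Lena: knight, Hana: knave

Consider Beata. Suppose Beata is a knave.
Then Beata's own statement would have to be false, but it can't be — contradiction.
So Beata is a knight.
Consider Priya. Suppose Priya is a knight.
Then no assignment of the remaining roles makes every statement match its speaker's type — contradiction.
So Priya is a knave.
Consider Lena. Suppose Lena is a knave.
Then Beata's statement comes out false, contradicting Beata being a knight.
So Lena is a knight.
With that fixed, Hana's statement is false, so Hana is a knave.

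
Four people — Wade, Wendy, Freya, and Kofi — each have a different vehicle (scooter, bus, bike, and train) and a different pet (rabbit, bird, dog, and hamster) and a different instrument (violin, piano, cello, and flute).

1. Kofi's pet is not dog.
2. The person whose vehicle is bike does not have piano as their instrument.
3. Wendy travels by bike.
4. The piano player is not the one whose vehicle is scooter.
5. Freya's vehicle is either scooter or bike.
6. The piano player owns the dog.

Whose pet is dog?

Clue 1 rules out Kofi for the one with pet dog.
With clues 1–6, Freya and Wendy are impossible for the one with pet dog.
That leaves Wade.

Wade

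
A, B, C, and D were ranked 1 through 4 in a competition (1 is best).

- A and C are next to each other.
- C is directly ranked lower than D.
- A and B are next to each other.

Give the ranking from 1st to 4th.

From clues 1–2: A is in {3,4}.
From clues 1–3: D → rank 1, C → rank 2, A → rank 3, B → rank 4.

D, C, A, B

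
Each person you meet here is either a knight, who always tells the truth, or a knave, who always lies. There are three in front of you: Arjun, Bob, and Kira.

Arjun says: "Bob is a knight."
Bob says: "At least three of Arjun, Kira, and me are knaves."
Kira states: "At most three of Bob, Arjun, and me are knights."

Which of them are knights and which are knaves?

Arjun: knave, Bob: knave, Kira: knight

Regardless of anyone's role, Kira's statement is true, so Kira is a knight.
With that fixed, Bob's statement is false, so Bob is a knave.
With that fixed, Arjun's statement is false, so Arjun is a knave.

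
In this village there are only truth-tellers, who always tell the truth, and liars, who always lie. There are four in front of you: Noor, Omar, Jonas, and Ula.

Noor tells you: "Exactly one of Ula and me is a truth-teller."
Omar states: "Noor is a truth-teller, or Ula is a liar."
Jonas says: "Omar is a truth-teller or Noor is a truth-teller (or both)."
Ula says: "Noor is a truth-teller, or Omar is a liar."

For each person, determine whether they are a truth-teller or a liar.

Noor: liar, Omar: truth-teller, Jonas: truth-teller, Ula: liar

Consider Noor. Suppose Noor is a truth-teller.
Then no assignment of the remaining roles makes every statement match its speaker's type — contradiction.
So Noor is a liar.
Consider Omar. Suppose Omar is a liar.
Then no assignment of the remaining roles makes every statement match its speaker's type — contradiction.
So Omar is a truth-teller.
With that fixed, Jonas's statement is true, so Jonas is a truth-teller.
With that fixed, Ula's statement is false, so Ula is a liar.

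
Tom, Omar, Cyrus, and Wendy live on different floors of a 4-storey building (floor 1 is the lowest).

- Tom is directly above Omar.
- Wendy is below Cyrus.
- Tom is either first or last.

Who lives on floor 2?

With clues 1–2, Wendy is ruled out for floor 2.
With clues 1–3, Omar and Tom are ruled out for floor 2.
So floor 2 is Cyrus.

Cyrus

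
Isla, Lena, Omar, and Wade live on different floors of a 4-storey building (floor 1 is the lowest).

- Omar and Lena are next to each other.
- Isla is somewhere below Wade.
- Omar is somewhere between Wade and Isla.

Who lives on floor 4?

With clues 1–2, Isla is ruled out for floor 4.
With clues 1–3, Lena and Omar are ruled out for floor 4.
So floor 4 is Wade.

Wade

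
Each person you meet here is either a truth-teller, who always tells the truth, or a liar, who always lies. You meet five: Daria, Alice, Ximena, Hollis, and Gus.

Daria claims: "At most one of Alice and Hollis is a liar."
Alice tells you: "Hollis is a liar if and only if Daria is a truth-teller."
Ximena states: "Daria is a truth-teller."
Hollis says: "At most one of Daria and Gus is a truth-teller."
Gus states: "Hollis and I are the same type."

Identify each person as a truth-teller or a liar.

Consider Daria. Suppose Daria is a liar.
Then no assignment of the remaining roles makes every statement match its speaker's type — contradiction.
So Daria is a truth-teller.
With that fixed, Ximena's statement is true, so Ximena is a truth-teller.
Consider Alice. Suppose Alice is a truth-teller.
Then no assignment of the remaining roles makes every statement match its speaker's type — contradiction.
So Alice is a liar.
Consider Hollis. Suppose Hollis is a liar.
Then Daria's statement comes out false, contradicting Daria being a truth-teller.
So Hollis is a truth-teller.
Consider Gus. Suppose Gus is a truth-teller.
Then Hollis's statement comes out false, contradicting Hollis being a truth-teller.
So Gus is a liar.

Daria: truth-teller, Alice: liar, Ximena: truth-teller, Hollis: truth-teller, Gus: liar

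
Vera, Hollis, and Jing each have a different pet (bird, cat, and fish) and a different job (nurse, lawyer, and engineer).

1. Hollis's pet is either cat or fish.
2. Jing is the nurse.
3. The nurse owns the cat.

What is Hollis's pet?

fish

Clue 1 rules out bird for Hollis's pet.
With clues 1–3, cat is impossible for Hollis's pet.
That leaves fish.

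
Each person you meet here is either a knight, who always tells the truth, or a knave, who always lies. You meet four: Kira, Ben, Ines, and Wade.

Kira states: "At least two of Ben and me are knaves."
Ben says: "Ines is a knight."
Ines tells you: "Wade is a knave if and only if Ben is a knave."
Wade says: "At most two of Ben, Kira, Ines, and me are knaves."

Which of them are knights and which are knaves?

Kira: knave, Ben: knight, Ines: knight, Wade: knight

Consider Kira. Suppose Kira is a knight.
Then Kira's own statement would have to be true, but it can't be — contradiction.
So Kira is a knave.
Consider Ben. Suppose Ben is a knave.
Then Kira's statement comes out true, contradicting Kira being a knave.
So Ben is a knight.
Consider Ines. Suppose Ines is a knave.
Then Ben's statement comes out false, contradicting Ben being a knight.
So Ines is a knight.
With that fixed, Wade's statement is true, so Wade is a knight.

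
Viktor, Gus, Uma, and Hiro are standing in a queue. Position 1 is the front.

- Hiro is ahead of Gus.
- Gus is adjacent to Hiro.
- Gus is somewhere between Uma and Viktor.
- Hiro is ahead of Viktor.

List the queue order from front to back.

Uma, Hiro, Gus, Viktor

From clue 1: Gus is in {2,3,4}.
From clues 1–3: Hiro → position 2, Gus → position 3.
From clues 1–4: Uma → position 1, Viktor → position 4.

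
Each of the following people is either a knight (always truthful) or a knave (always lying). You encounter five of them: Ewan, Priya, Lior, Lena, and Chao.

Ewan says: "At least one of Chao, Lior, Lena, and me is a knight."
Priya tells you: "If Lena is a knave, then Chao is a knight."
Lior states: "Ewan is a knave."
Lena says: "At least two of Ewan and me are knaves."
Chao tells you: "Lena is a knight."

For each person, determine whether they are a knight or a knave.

Ewan: knight, Priya: knave, Lior: knave, Lena: knave, Chao: knave

Consider Ewan. Suppose Ewan is a knave.
Then whichever role Lena has, Lena's statement has the wrong truth value — contradiction.
So Ewan is a knight.
With that fixed, Lior's statement is false, so Lior is a knave.
With that fixed, Lena's statement is false, so Lena is a knave.
With that fixed, Chao's statement is false, so Chao is a knave.
With that fixed, Priya's statement is false, so Priya is a knave.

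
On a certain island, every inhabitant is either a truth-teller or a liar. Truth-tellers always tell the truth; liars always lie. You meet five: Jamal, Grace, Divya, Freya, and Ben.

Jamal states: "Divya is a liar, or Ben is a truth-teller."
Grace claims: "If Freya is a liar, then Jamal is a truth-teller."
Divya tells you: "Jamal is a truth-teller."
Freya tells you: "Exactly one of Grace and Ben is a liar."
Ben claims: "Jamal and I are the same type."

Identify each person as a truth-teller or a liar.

Consider Jamal. Suppose Jamal is a liar.
Then whichever role Ben has, Ben's statement has the wrong truth value — contradiction.
So Jamal is a truth-teller.
With that fixed, Grace's statement is true, so Grace is a truth-teller.
With that fixed, Divya's statement is true, so Divya is a truth-teller.
Consider Freya. Suppose Freya is a truth-teller.
Then no assignment of the remaining roles makes every statement match its speaker's type — contradiction.
So Freya is a liar.
Consider Ben. Suppose Ben is a liar.
Then Jamal's statement comes out false, contradicting Jamal being a truth-teller.
So Ben is a truth-teller.

Jamal: truth-teller, Grace: truth-teller, Divya: truth-teller, Freya: liar, Ben: truth-teller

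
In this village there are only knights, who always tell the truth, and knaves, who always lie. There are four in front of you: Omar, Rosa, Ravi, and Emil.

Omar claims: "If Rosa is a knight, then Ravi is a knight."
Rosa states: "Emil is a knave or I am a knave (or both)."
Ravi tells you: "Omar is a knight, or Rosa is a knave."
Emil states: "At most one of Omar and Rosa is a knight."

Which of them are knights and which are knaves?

Consider Omar. Suppose Omar is a knave.
Then no assignment of the remaining roles makes every statement match its speaker's type — contradiction.
So Omar is a knight.
With that fixed, Ravi's statement is true, so Ravi is a knight.
Consider Rosa. Suppose Rosa is a knave.
Then Rosa's own statement would have to be false, but it can't be — contradiction.
So Rosa is a knight.
With that fixed, Emil's statement is false, so Emil is a knave.

Omar: knight, Rosa: knight, Ravi: knight, Emil: knave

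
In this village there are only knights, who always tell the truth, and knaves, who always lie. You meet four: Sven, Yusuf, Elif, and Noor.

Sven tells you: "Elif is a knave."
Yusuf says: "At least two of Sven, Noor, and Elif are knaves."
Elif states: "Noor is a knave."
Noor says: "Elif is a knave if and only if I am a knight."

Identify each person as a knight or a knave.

Sven: knight, Yusuf: knave, Elif: knave, Noor: knight

Consider Sven. Suppose Sven is a knave.
Then no assignment of the remaining roles makes every statement match its speaker's type — contradiction.
So Sven is a knight.
Consider Yusuf. Suppose Yusuf is a knight.
Then no assignment of the remaining roles makes every statement match its speaker's type — contradiction.
So Yusuf is a knave.
Consider Elif. Suppose Elif is a knight.
Then Sven's statement comes out false, contradicting Sven being a knight.
So Elif is a knave.
Consider Noor. Suppose Noor is a knave.
Then Yusuf's statement comes out true, contradicting Yusuf being a knave.
So Noor is a knight.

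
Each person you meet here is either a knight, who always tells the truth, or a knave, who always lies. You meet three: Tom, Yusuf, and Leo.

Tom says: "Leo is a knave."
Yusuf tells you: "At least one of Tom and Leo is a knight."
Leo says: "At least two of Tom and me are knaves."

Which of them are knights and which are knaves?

Tom: knight, Yusuf: knight, Leo: knave

Consider Tom. Suppose Tom is a knave.
Then whichever role Leo has, Leo's statement has the wrong truth value — contradiction.
So Tom is a knight.
With that fixed, Yusuf's statement is true, so Yusuf is a knight.
With that fixed, Leo's statement is false, so Leo is a knave.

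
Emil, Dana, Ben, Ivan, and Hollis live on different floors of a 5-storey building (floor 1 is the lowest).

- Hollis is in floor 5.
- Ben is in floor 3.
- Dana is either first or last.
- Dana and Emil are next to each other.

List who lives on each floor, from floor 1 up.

Dana, Emil, Ben, Ivan, Hollis

From clue 1: Hollis → floor 5.
From clues 1–2: Ben → floor 3.
From clues 1–3: Dana → floor 1.
From clues 1–4: Emil → floor 2, Ivan → floor 4.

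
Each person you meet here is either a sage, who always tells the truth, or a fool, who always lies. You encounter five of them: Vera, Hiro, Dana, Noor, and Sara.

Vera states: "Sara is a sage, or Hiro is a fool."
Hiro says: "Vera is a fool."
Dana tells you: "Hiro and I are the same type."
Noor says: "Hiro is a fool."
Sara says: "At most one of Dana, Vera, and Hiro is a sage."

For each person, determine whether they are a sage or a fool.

Vera: fool, Hiro: sage, Dana: sage, Noor: fool, Sara: fool

Consider Vera. Suppose Vera is a sage.
Then no assignment of the remaining roles makes every statement match its speaker's type — contradiction.
So Vera is a fool.
With that fixed, Hiro's statement is true, so Hiro is a sage.
With that fixed, Noor's statement is false, so Noor is a fool.
Consider Dana. Suppose Dana is a fool.
Then no assignment of the remaining roles makes every statement match its speaker's type — contradiction.
So Dana is a sage.
With that fixed, Sara's statement is false, so Sara is a fool.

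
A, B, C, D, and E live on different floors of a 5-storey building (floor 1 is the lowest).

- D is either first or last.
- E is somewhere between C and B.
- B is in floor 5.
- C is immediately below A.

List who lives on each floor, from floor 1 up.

From clue 1: D is in {1,5}.
From clues 1–3: D → floor 1, B → floor 5.
From clues 1–4: C → floor 2, A → floor 3, E → floor 4.

D, C, A, E, B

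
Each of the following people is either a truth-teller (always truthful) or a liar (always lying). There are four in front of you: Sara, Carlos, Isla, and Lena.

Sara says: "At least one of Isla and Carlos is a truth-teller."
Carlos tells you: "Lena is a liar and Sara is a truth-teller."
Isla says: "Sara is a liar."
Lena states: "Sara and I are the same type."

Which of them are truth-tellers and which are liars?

Sara: truth-teller, Carlos: truth-teller, Isla: liar, Lena: liar

Consider Sara. Suppose Sara is a liar.
Then whichever role Lena has, Lena's statement has the wrong truth value — contradiction.
So Sara is a truth-teller.
With that fixed, Isla's statement is false, so Isla is a liar.
Consider Carlos. Suppose Carlos is a liar.
Then Sara's statement comes out false, contradicting Sara being a truth-teller.
So Carlos is a truth-teller.
Consider Lena. Suppose Lena is a truth-teller.
Then Carlos's statement comes out false, contradicting Carlos being a truth-teller.
So Lena is a liar.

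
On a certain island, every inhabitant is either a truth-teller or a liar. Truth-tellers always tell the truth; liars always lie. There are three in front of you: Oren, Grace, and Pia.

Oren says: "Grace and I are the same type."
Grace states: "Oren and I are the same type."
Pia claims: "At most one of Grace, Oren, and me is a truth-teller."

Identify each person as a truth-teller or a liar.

Oren: truth-teller, Grace: truth-teller, Pia: liar

Consider Oren. Suppose Oren is a liar.
Then whichever role Grace has, Grace's statement has the wrong truth value — contradiction.
So Oren is a truth-teller.
Consider Grace. Suppose Grace is a liar.
Then Oren's statement comes out false, contradicting Oren being a truth-teller.
So Grace is a truth-teller.
With that fixed, Pia's statement is false, so Pia is a liar.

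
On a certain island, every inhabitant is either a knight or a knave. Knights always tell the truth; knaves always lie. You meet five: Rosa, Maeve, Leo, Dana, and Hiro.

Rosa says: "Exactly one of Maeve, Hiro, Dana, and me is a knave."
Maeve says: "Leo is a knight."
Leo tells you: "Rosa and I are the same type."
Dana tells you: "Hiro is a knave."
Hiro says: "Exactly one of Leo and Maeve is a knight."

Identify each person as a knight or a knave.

Rosa: knight, Maeve: knight, Leo: knight, Dana: knight, Hiro: knave

Consider Rosa. Suppose Rosa is a knave.
Then whichever role Leo has, Leo's statement has the wrong truth value — contradiction.
So Rosa is a knight.
Consider Maeve. Suppose Maeve is a knave.
Then no assignment of the remaining roles makes every statement match its speaker's type — contradiction.
So Maeve is a knight.
Consider Leo. Suppose Leo is a knave.
Then Maeve's statement comes out false, contradicting Maeve being a knight.
So Leo is a knight.
With that fixed, Hiro's statement is false, so Hiro is a knave.
With that fixed, Dana's statement is true, so Dana is a knight.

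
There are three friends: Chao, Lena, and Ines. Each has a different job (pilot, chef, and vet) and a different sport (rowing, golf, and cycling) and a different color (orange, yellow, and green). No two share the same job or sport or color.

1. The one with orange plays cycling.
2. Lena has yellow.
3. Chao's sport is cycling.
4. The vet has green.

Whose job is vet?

Ines

With clues 1–4, Chao and Lena are impossible for the one with job vet.
That leaves Ines.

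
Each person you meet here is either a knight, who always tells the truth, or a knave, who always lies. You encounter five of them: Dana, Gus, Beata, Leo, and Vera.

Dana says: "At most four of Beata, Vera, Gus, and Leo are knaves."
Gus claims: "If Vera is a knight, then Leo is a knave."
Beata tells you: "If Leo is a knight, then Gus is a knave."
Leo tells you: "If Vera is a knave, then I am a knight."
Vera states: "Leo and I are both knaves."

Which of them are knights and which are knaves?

Dana: knight, Gus: knight, Beata: knave, Leo: knight, Vera: knave

Regardless of anyone's role, Dana's statement is true, so Dana is a knight.
Consider Gus. Suppose Gus is a knave.
Then no assignment of the remaining roles makes every statement match its speaker's type — contradiction.
So Gus is a knight.
Consider Beata. Suppose Beata is a knight.
Then no assignment of the remaining roles makes every statement match its speaker's type — contradiction.
So Beata is a knave.
Consider Leo. Suppose Leo is a knave.
Then Beata's statement comes out true, contradicting Beata being a knave.
So Leo is a knight.
With that fixed, Vera's statement is false, so Vera is a knave.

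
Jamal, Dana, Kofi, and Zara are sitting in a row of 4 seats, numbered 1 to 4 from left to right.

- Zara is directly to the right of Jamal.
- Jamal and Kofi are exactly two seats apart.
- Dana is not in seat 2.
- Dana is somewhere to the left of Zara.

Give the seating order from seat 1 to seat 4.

From clue 1: Jamal is in {1,2,3}.
From clues 1–3: Jamal is in {1,2}.
From clues 1–4: Dana → seat 1, Jamal → seat 2, Zara → seat 3, Kofi → seat 4.

Dana, Jamal, Zara, Kofi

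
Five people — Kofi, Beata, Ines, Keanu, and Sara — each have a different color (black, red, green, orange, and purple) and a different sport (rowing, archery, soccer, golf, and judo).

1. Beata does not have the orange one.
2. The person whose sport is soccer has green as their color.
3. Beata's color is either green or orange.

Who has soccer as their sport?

Beata

With clues 1–3, Ines, Keanu, Kofi, and Sara are impossible for the one with sport soccer.
That leaves Beata.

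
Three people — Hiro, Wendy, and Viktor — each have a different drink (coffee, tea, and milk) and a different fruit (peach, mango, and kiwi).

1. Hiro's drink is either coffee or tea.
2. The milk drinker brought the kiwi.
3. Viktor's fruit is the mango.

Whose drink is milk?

Clue 1 rules out Hiro for the one with drink milk.
With clues 1–3, Viktor is impossible for the one with drink milk.
That leaves Wendy.

Wendy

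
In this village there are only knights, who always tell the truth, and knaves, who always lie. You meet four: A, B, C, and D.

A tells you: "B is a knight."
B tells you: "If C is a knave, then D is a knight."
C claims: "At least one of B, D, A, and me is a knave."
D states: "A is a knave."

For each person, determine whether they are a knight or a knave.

A: knight, B: knight, C: knight, D: knave

Consider A. Suppose A is a knave.
Then no assignment of the remaining roles makes every statement match its speaker's type — contradiction.
So A is a knight.
With that fixed, D's statement is false, so D is a knave.
With that fixed, C's statement is true, so C is a knight.
With that fixed, B's statement is true, so B is a knight.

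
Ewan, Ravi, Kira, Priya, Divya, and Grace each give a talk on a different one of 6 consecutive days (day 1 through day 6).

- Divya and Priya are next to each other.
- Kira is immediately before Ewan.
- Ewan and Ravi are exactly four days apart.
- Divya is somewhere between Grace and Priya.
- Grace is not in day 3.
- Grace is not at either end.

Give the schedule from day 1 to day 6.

From clues 1–2: Ewan is in {2,3,4,5,6}.
From clues 1–3: Ewan is in {2,5,6}.
From clues 1–4: Divya is in {3,4}.
From clues 1–6: Kira → day 1, Ewan → day 2, Priya → day 3, Divya → day 4, Grace → day 5, Ravi → day 6.

Kira, Ewan, Priya, Divya, Grace, Ravi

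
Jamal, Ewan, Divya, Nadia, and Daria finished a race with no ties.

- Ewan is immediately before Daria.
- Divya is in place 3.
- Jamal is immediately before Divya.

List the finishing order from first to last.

Nadia, Jamal, Divya, Ewan, Daria

From clue 1: Ewan is in {1,2,3,4}.
From clues 1–2: Divya → place 3.
From clues 1–3: Nadia → place 1, Jamal → place 2, Ewan → place 4, Daria → place 5.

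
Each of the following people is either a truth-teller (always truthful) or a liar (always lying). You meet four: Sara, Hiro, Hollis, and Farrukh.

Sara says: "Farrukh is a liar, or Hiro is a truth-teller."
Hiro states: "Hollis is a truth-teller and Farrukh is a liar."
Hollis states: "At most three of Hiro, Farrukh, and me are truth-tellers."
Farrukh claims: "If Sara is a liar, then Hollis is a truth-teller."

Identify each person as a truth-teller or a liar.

Sara: liar, Hiro: liar, Hollis: truth-teller, Farrukh: truth-teller

Regardless of anyone's role, Hollis's statement is true, so Hollis is a truth-teller.
With that fixed, Farrukh's statement is true, so Farrukh is a truth-teller.
With that fixed, Hiro's statement is false, so Hiro is a liar.
With that fixed, Sara's statement is false, so Sara is a liar.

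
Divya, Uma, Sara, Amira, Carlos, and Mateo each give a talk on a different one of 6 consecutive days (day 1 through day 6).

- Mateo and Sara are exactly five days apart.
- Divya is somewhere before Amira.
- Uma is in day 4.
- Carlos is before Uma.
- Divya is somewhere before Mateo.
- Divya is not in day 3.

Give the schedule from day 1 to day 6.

Sara, Divya, Carlos, Uma, Amira, Mateo

From clue 1: Sara is in {1,6}.
From clues 1–3: Uma → day 4.
From clues 1–4: Amira → day 5.
From clues 1–5: Sara → day 1, Mateo → day 6.
From clues 1–6: Divya → day 2, Carlos → day 3.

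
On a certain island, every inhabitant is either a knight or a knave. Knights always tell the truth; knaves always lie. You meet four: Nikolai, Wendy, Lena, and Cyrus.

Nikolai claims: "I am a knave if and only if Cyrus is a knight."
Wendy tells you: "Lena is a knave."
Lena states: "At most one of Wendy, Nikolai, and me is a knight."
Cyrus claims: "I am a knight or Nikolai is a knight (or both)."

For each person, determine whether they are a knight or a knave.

Consider Nikolai. Suppose Nikolai is a knight.
Then no assignment of the remaining roles makes every statement match its speaker's type — contradiction.
So Nikolai is a knave.
Consider Wendy. Suppose Wendy is a knight.
Then whichever role Lena has, Lena's statement has the wrong truth value — contradiction.
So Wendy is a knave.
With that fixed, Lena's statement is true, so Lena is a knight.
Consider Cyrus. Suppose Cyrus is a knight.
Then Nikolai's statement comes out true, contradicting Nikolai being a knave.
So Cyrus is a knave.

Nikolai: knave, Wendy: knave, Lena: knight, Cyrus: knave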